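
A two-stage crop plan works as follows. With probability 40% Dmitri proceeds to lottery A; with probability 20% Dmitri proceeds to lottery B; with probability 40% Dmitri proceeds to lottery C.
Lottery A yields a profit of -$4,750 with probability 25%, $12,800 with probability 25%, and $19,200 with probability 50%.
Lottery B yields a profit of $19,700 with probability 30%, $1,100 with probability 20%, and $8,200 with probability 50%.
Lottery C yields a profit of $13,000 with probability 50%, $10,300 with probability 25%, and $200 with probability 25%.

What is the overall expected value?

EV(A) = 0.25 × (-4750) + 0.25 × 12800 + 0.5 × 19200 = -1187.5 + 3200 + 9600 = 11612.5
EV(B) = 0.3 × 19700 + 0.2 × 1100 + 0.5 × 8200 = 5910 + 220 + 4100 = 10230
EV(C) = 0.5 × 13000 + 0.25 × 10300 + 0.25 × 200 = 6500 + 2575 + 50 = 9125
Overall = 0.4 × 11612.5 + 0.2 × 10230 + 0.4 × 9125 = 4645 + 2046 + 3650 = 10341

$10,341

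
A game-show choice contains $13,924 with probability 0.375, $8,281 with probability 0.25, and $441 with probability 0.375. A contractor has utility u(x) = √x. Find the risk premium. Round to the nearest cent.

E[u] = 0.375·√13924 + 0.25·√8281 + 0.375·√441 = 0.375·118 + 0.25·91 + 0.375·21 = 74.875
CE = (74.875)² = 5606.265625
Risk premium = EV − CE = 7457.125 − 5606.265625 = 1850.859375

$1,850.86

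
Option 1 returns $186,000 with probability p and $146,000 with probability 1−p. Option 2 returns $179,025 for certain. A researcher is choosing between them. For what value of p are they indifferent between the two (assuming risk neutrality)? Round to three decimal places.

p·186000 + (1−p)·146000 = 179025
40000p + 146000 = 179025
p = (179025 − 146000) / 40000

p = 0.826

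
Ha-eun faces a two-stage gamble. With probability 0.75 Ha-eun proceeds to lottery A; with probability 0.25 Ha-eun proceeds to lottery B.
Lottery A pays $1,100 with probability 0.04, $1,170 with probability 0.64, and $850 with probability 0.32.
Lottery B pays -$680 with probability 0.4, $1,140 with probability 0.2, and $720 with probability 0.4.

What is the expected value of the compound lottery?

$859.60

EV(A) = 0.04 × 1100 + 0.64 × 1170 + 0.32 × 850 = 44 + 748.8 + 272 = 1064.8
EV(B) = 0.4 × (-680) + 0.2 × 1140 + 0.4 × 720 = -272 + 228 + 288 = 244
Overall = 0.75 × 1064.8 + 0.25 × 244 = 798.6 + 61 = 859.6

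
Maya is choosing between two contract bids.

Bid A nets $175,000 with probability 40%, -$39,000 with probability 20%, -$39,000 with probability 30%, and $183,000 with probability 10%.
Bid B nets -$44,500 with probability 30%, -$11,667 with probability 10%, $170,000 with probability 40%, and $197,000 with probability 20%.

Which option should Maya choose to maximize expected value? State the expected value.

Bid A = 0.4 × 175000 + 0.2 × (-39000) + 0.3 × (-39000) + 0.1 × 183000 = 70000 − 7800 − 11700 + 18300 = 68800
Bid B = 0.3 × (-44500) + 0.1 × (-11667) + 0.4 × 170000 + 0.2 × 197000 = -13350 − 1166.7 + 68000 + 39400 = 92883.3

Bid B ($92,883.30)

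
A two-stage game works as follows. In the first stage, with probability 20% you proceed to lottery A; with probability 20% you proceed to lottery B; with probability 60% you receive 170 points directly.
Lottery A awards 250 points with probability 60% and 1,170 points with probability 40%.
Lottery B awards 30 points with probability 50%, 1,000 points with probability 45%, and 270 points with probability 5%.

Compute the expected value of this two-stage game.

EV(A) = 0.6 × 250 + 0.4 × 1170 = 150 + 468 = 618
EV(B) = 0.5 × 30 + 0.45 × 1000 + 0.05 × 270 = 15 + 450 + 13.5 = 478.5
Branch C: 170 (certain)
Overall = 0.2 × 618 + 0.2 × 478.5 + 0.6 × 170 = 123.6 + 95.7 + 102 = 321.3

321.3 points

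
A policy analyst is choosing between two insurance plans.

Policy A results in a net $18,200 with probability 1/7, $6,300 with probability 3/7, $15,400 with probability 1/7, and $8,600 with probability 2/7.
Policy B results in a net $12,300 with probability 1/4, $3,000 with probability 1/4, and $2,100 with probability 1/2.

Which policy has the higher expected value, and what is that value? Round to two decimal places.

Policy A = 1/7 × 18200 + 3/7 × 6300 + 1/7 × 15400 + 2/7 × 8600 = 2600 + 2700 + 2200 + 2457.1429 = 9957.1429
Policy B = 1/4 × 12300 + 1/4 × 3000 + 1/2 × 2100 = 3075 + 750 + 1050 = 4875

Policy A ($9,957.14)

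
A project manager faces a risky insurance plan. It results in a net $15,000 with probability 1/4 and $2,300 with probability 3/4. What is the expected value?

$5,475

EV = 1/4 × 15000 + 3/4 × 2300 = 3750 + 1725 = 5475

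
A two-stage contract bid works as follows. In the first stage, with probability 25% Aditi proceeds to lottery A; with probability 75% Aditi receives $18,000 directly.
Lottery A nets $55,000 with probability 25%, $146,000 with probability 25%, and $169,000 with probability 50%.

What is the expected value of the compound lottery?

$47,187.50

EV(A) = 0.25 × 55000 + 0.25 × 146000 + 0.5 × 169000 = 13750 + 36500 + 84500 = 134750
Branch B: 18000 (certain)
Overall = 0.25 × 134750 + 0.75 × 18000 = 33687.5 + 13500 = 47187.5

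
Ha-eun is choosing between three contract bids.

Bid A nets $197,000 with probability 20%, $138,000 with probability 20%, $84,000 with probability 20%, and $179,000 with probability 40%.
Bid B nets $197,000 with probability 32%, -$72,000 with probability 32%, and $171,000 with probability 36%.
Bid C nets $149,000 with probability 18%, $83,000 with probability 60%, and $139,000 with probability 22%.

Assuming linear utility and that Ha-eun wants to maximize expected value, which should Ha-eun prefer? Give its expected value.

Bid A ($155,400)

Bid A = 0.2 × 197000 + 0.2 × 138000 + 0.2 × 84000 + 0.4 × 179000 = 39400 + 27600 + 16800 + 71600 = 155400
Bid B = 0.32 × 197000 + 0.32 × (-72000) + 0.36 × 171000 = 63040 − 23040 + 61560 = 101560
Bid C = 0.18 × 149000 + 0.6 × 83000 + 0.22 × 139000 = 26820 + 49800 + 30580 = 107200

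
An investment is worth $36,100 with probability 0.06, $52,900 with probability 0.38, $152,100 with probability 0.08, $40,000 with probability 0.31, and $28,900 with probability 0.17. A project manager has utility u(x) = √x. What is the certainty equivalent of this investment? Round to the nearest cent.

E[u] = 0.06·√36100 + 0.38·√52900 + 0.08·√152100 + 0.31·√40000 + 0.17·√28900 = 0.06·190 + 0.38·230 + 0.08·390 + 0.31·200 + 0.17·170 = 220.9
CE = (220.9)² = 48796.81

$48,796.81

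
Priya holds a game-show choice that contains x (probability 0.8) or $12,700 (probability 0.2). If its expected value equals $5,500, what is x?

0.8·x + 0.2·12700 = 5500
0.8·x = 5500 − 2540 = 2960
x = 2960 / 0.8 = 3700

x = $3,700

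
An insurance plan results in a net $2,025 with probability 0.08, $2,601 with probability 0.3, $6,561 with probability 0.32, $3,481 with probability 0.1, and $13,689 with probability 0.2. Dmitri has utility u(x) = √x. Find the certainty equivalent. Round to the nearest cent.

$5,493.77

E[u] = 0.08·√2025 + 0.3·√2601 + 0.32·√6561 + 0.1·√3481 + 0.2·√13689 = 0.08·45 + 0.3·51 + 0.32·81 + 0.1·59 + 0.2·117 = 74.12
CE = (74.12)² = 5493.7744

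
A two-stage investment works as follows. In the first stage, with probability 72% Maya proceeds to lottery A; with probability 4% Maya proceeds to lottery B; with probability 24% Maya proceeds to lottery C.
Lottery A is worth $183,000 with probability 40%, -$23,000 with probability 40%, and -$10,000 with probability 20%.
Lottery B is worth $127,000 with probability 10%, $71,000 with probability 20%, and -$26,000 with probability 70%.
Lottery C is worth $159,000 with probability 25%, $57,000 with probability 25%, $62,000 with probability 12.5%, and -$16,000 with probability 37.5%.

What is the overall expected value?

EV(A) = 0.4 × 183000 + 0.4 × (-23000) + 0.2 × (-10000) = 73200 − 9200 − 2000 = 62000
EV(B) = 0.1 × 127000 + 0.2 × 71000 + 0.7 × (-26000) = 12700 + 14200 − 18200 = 8700
EV(C) = 0.25 × 159000 + 0.25 × 57000 + 0.125 × 62000 + 0.375 × (-16000) = 39750 + 14250 + 7750 − 6000 = 55750
Overall = 0.72 × 62000 + 0.04 × 8700 + 0.24 × 55750 = 44640 + 348 + 13380 = 58368

$58,368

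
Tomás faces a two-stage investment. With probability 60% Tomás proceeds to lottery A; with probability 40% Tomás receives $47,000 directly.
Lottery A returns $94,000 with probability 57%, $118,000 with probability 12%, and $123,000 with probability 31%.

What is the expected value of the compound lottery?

$82,322

EV(A) = 0.57 × 94000 + 0.12 × 118000 + 0.31 × 123000 = 53580 + 14160 + 38130 = 105870
Branch B: 47000 (certain)
Overall = 0.6 × 105870 + 0.4 × 47000 = 63522 + 18800 = 82322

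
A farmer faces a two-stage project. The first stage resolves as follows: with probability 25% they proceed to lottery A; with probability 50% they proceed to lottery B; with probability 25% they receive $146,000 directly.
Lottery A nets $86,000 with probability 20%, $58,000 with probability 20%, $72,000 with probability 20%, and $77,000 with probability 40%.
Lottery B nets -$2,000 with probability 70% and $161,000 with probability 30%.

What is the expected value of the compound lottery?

$78,450

EV(A) = 0.2 × 86000 + 0.2 × 58000 + 0.2 × 72000 + 0.4 × 77000 = 17200 + 11600 + 14400 + 30800 = 74000
EV(B) = 0.7 × (-2000) + 0.3 × 161000 = -1400 + 48300 = 46900
Branch C: 146000 (certain)
Overall = 0.25 × 74000 + 0.5 × 46900 + 0.25 × 146000 = 18500 + 23450 + 36500 = 78450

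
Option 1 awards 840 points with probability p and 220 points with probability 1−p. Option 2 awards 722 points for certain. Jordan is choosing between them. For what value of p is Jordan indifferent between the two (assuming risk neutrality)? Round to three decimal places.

p·840 + (1−p)·220 = 722
620p + 220 = 722
p = (722 − 220) / 620

p = 0.810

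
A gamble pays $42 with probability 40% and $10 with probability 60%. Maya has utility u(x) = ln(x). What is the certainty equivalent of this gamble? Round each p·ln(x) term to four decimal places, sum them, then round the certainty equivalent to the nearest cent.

E[u] = 0.4·ln(42) + 0.6·ln(10) = 1.4951 + 1.3816 = 2.8767
CE = e^2.8767 ≈ 17.76

$17.76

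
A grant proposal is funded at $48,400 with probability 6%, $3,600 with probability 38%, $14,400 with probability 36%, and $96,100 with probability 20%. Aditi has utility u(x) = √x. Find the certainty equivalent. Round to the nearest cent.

$19,937.44

E[u] = 0.06·√48400 + 0.38·√3600 + 0.36·√14400 + 0.2·√96100 = 0.06·220 + 0.38·60 + 0.36·120 + 0.2·310 = 141.2
CE = (141.2)² = 19937.44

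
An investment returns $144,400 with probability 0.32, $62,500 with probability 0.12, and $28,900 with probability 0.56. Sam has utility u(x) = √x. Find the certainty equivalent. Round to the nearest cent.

$60,910.24

E[u] = 0.32·√144400 + 0.12·√62500 + 0.56·√28900 = 0.32·380 + 0.12·250 + 0.56·170 = 246.8
CE = (246.8)² = 60910.24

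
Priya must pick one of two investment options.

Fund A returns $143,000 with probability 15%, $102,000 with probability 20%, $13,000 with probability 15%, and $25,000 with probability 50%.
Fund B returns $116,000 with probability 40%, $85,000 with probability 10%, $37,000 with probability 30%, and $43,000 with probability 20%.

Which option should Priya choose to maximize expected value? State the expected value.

Fund B ($74,600)

Fund A = 0.15 × 143000 + 0.2 × 102000 + 0.15 × 13000 + 0.5 × 25000 = 21450 + 20400 + 1950 + 12500 = 56300
Fund B = 0.4 × 116000 + 0.1 × 85000 + 0.3 × 37000 + 0.2 × 43000 = 46400 + 8500 + 11100 + 8600 = 74600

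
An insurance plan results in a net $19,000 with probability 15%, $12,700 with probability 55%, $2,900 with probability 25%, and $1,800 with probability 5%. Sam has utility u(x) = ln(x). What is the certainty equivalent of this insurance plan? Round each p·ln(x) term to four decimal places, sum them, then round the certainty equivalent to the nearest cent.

$8,457.42

E[u] = 0.15·ln(19000) + 0.55·ln(12700) + 0.25·ln(2900) + 0.05·ln(1800) = 1.4778 + 5.1971 + 1.9931 + 0.3748 = 9.0428
CE = e^9.0428 ≈ 8457.42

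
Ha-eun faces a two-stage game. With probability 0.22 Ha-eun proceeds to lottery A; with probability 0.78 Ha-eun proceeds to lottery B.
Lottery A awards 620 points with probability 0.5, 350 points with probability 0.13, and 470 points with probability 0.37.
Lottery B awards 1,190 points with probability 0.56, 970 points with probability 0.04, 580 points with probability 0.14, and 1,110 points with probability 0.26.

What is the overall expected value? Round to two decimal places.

954.97 points

EV(A) = 0.5 × 620 + 0.13 × 350 + 0.37 × 470 = 310 + 45.5 + 173.9 = 529.4
EV(B) = 0.56 × 1190 + 0.04 × 970 + 0.14 × 580 + 0.26 × 1110 = 666.4 + 38.8 + 81.2 + 288.6 = 1075
Overall = 0.22 × 529.4 + 0.78 × 1075 = 116.468 + 838.5 = 954.968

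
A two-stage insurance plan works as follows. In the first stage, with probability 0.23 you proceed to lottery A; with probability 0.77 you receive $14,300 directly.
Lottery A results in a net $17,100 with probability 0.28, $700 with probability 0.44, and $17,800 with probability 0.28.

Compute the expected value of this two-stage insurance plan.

$13,329.40

EV(A) = 0.28 × 17100 + 0.44 × 700 + 0.28 × 17800 = 4788 + 308 + 4984 = 10080
Branch B: 14300 (certain)
Overall = 0.23 × 10080 + 0.77 × 14300 = 2318.4 + 11011 = 13329.4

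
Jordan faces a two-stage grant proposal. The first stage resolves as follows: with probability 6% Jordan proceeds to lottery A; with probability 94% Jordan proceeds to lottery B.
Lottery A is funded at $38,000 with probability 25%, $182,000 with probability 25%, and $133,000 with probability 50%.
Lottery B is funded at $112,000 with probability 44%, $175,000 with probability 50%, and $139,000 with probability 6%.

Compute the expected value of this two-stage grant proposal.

$143,702.80

EV(A) = 0.25 × 38000 + 0.25 × 182000 + 0.5 × 133000 = 9500 + 45500 + 66500 = 121500
EV(B) = 0.44 × 112000 + 0.5 × 175000 + 0.06 × 139000 = 49280 + 87500 + 8340 = 145120
Overall = 0.06 × 121500 + 0.94 × 145120 = 7290 + 136412.8 = 143702.8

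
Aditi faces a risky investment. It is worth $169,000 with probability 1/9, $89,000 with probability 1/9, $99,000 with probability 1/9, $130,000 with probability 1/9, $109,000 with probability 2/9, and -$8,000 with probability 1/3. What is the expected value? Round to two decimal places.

$75,666.67

EV = 1/9 × 169000 + 1/9 × 89000 + 1/9 × 99000 + 1/9 × 130000 + 2/9 × 109000 + 1/3 × (-8000) = 18777.7778 + 9888.8889 + 11000 + 14444.4444 + 24222.2222 − 2666.6667 = 75666.6667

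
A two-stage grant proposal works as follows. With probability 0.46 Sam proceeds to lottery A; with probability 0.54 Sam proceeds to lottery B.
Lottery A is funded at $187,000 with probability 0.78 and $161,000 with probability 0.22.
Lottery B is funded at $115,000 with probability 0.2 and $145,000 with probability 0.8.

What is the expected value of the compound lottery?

$158,448.80

EV(A) = 0.78 × 187000 + 0.22 × 161000 = 145860 + 35420 = 181280
EV(B) = 0.2 × 115000 + 0.8 × 145000 = 23000 + 116000 = 139000
Overall = 0.46 × 181280 + 0.54 × 139000 = 83388.8 + 75060 = 158448.8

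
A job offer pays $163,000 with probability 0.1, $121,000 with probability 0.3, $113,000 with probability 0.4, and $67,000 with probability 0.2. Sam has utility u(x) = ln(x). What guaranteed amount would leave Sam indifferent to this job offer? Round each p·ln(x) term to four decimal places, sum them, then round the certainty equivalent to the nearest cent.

E[u] = 0.1·ln(163000) + 0.3·ln(121000) + 0.4·ln(113000) + 0.2·ln(67000) = 1.2002 + 3.5111 + 4.6541 + 2.2225 = 11.5879
CE = e^11.5879 ≈ 107785.67

$107,785.67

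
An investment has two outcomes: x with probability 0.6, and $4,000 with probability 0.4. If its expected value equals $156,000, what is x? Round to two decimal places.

x = $257,333.33

0.6·x + 0.4·4000 = 156000
0.6·x = 156000 − 1600 = 154400
x = 154400 / 0.6 = 257333.3333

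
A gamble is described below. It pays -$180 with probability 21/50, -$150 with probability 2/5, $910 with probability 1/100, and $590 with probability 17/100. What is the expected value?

EV = 21/50 × (-180) + 2/5 × (-150) + 1/100 × 910 + 17/100 × 590 = -75.6 − 60 + 9.1 + 100.3 = -26.2

-$26.20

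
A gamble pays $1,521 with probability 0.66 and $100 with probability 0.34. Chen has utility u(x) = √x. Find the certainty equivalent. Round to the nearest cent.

$849.14

E[u] = 0.66·√1521 + 0.34·√100 = 0.66·39 + 0.34·10 = 29.14
CE = (29.14)² = 849.1396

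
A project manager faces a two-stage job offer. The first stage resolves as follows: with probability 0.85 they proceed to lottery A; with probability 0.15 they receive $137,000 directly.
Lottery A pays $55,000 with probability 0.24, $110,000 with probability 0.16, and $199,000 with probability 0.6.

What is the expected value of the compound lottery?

EV(A) = 0.24 × 55000 + 0.16 × 110000 + 0.6 × 199000 = 13200 + 17600 + 119400 = 150200
Branch B: 137000 (certain)
Overall = 0.85 × 150200 + 0.15 × 137000 = 127670 + 20550 = 148220

$148,220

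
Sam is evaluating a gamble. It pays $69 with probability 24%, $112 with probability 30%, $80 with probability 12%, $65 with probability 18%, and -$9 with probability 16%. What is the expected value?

EV = 0.24 × 69 + 0.3 × 112 + 0.12 × 80 + 0.18 × 65 + 0.16 × (-9) = 16.56 + 33.6 + 9.6 + 11.7 − 1.44 = 70.02

$70.02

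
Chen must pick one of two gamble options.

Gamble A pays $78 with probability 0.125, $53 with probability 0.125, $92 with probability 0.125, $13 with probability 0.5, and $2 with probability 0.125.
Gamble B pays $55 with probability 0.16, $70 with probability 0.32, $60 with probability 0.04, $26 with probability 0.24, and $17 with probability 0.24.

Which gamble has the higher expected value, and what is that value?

Gamble A = 0.125 × 78 + 0.125 × 53 + 0.125 × 92 + 0.5 × 13 + 0.125 × 2 = 9.75 + 6.625 + 11.5 + 6.5 + 0.25 = 34.625
Gamble B = 0.16 × 55 + 0.32 × 70 + 0.04 × 60 + 0.24 × 26 + 0.24 × 17 = 8.8 + 22.4 + 2.4 + 6.24 + 4.08 = 43.92

Gamble B ($43.92)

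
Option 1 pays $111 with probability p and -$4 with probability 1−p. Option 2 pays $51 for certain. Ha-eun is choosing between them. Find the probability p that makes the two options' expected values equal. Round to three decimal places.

p = 0.478

p·111 + (1−p)·(-4) = 51
115p − 4 = 51
p = (51 + 4) / 115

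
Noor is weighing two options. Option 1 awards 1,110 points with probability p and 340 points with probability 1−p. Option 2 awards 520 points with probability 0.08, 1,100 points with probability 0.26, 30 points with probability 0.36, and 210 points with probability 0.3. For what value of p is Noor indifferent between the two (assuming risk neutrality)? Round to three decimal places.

EV(Option 2) = 0.08 × 520 + 0.26 × 1100 + 0.36 × 30 + 0.3 × 210 = 41.6 + 286 + 10.8 + 63 = 401.4
p·1110 + (1−p)·340 = 401.4
770p + 340 = 401.4
p = (401.4 − 340) / 770

p = 0.080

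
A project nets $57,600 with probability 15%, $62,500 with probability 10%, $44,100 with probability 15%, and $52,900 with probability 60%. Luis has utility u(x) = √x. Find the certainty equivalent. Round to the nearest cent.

E[u] = 0.15·√57600 + 0.1·√62500 + 0.15·√44100 + 0.6·√52900 = 0.15·240 + 0.1·250 + 0.15·210 + 0.6·230 = 230.5
CE = (230.5)² = 53130.25

$53,130.25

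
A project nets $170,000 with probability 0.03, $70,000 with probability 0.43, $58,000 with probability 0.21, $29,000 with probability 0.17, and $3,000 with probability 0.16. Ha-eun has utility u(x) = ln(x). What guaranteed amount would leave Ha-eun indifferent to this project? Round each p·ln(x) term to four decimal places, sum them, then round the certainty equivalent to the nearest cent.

$35,939.78

E[u] = 0.03·ln(170000) + 0.43·ln(70000) + 0.21·ln(58000) + 0.17·ln(29000) + 0.16·ln(3000) = 0.3613 + 4.7972 + 2.3033 + 1.7468 + 1.2810 = 10.4896
CE = e^10.4896 ≈ 35939.78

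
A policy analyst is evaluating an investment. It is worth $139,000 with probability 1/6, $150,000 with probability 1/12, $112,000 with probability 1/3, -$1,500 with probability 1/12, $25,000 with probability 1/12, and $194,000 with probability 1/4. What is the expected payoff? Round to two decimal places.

$123,458.33

EV = 1/6 × 139000 + 1/12 × 150000 + 1/3 × 112000 + 1/12 × (-1500) + 1/12 × 25000 + 1/4 × 194000 = 23166.6667 + 12500 + 37333.3333 − 125 + 2083.3333 + 48500 = 123458.3333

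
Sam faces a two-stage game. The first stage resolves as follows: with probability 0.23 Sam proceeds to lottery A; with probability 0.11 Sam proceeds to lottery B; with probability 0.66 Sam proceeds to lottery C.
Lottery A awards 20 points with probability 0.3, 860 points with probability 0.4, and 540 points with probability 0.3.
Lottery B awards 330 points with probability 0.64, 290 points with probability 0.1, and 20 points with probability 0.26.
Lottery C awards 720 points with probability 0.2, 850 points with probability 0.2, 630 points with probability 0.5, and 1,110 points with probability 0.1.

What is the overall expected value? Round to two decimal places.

633.15 points

EV(A) = 0.3 × 20 + 0.4 × 860 + 0.3 × 540 = 6 + 344 + 162 = 512
EV(B) = 0.64 × 330 + 0.1 × 290 + 0.26 × 20 = 211.2 + 29 + 5.2 = 245.4
EV(C) = 0.2 × 720 + 0.2 × 850 + 0.5 × 630 + 0.1 × 1110 = 144 + 170 + 315 + 111 = 740
Overall = 0.23 × 512 + 0.11 × 245.4 + 0.66 × 740 = 117.76 + 26.994 + 488.4 = 633.154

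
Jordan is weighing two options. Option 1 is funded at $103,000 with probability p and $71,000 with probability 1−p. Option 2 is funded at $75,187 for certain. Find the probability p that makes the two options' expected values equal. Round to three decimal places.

p·103000 + (1−p)·71000 = 75187
32000p + 71000 = 75187
p = (75187 − 71000) / 32000

p = 0.131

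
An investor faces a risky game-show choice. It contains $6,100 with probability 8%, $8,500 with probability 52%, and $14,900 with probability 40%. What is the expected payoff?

$10,868

EV = 0.08 × 6100 + 0.52 × 8500 + 0.4 × 14900 = 488 + 4420 + 5960 = 10868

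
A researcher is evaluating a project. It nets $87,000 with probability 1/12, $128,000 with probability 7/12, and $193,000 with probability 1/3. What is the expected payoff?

$146,250

EV = 1/12 × 87000 + 7/12 × 128000 + 1/3 × 193000 = 7250 + 74666.6667 + 64333.3333 = 146250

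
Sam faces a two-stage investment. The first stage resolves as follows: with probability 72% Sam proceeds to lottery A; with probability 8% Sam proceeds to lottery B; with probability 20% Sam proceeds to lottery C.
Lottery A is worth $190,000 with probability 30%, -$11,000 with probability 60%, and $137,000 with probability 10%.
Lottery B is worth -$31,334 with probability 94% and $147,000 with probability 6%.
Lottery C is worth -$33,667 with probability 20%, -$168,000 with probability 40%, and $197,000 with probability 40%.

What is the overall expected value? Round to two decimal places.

$45,474.60

EV(A) = 0.3 × 190000 + 0.6 × (-11000) + 0.1 × 137000 = 57000 − 6600 + 13700 = 64100
EV(B) = 0.94 × (-31334) + 0.06 × 147000 = -29453.96 + 8820 = -20633.96
EV(C) = 0.2 × (-33667) + 0.4 × (-168000) + 0.4 × 197000 = -6733.4 − 67200 + 78800 = 4866.6
Overall = 0.72 × 64100 + 0.08 × (-20633.96) + 0.2 × 4866.6 = 46152 − 1650.7168 + 973.32 = 45474.6032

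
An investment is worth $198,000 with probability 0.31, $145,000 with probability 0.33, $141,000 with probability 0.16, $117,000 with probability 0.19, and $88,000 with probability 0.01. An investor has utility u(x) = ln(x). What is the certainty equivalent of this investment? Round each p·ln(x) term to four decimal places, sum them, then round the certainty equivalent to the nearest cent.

E[u] = 0.31·ln(198000) + 0.33·ln(145000) + 0.16·ln(141000) + 0.19·ln(117000) + 0.01·ln(88000) = 3.7808 + 3.9219 + 1.8970 + 2.2173 + 0.1139 = 11.9309
CE = e^11.9309 ≈ 151888.20

$151,888.20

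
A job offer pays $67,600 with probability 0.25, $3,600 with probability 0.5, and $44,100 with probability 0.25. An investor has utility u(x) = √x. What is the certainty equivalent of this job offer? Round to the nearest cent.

E[u] = 0.25·√67600 + 0.5·√3600 + 0.25·√44100 = 0.25·260 + 0.5·60 + 0.25·210 = 147.5
CE = (147.5)² = 21756.25

$21,756.25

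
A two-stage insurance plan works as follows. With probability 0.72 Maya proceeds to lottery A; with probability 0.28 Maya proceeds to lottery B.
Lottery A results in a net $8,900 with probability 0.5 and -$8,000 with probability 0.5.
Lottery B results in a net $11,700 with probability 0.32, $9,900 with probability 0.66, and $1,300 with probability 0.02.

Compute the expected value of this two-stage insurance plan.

$3,209.12

EV(A) = 0.5 × 8900 + 0.5 × (-8000) = 4450 − 4000 = 450
EV(B) = 0.32 × 11700 + 0.66 × 9900 + 0.02 × 1300 = 3744 + 6534 + 26 = 10304
Overall = 0.72 × 450 + 0.28 × 10304 = 324 + 2885.12 = 3209.12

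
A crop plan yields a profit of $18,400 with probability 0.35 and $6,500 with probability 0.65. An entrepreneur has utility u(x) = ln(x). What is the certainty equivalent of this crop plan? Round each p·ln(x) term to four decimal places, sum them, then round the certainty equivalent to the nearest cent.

$9,355.32

E[u] = 0.35·ln(18400) + 0.65·ln(6500) = 3.4370 + 5.7067 = 9.1437
CE = e^9.1437 ≈ 9355.32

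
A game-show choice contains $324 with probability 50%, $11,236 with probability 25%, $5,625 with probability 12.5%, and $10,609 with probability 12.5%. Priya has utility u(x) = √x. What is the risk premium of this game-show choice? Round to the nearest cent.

$1,665.19

E[u] = 0.5·√324 + 0.25·√11236 + 0.125·√5625 + 0.125·√10609 = 0.5·18 + 0.25·106 + 0.125·75 + 0.125·103 = 57.75
CE = (57.75)² = 3335.0625
Risk premium = EV − CE = 5000.25 − 3335.0625 = 1665.1875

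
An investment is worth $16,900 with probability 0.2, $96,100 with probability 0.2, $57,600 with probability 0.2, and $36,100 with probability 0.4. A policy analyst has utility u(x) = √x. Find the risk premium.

$3,616

E[u] = 0.2·√16900 + 0.2·√96100 + 0.2·√57600 + 0.4·√36100 = 0.2·130 + 0.2·310 + 0.2·240 + 0.4·190 = 212
CE = (212)² = 44944
Risk premium = EV − CE = 48560 − 44944 = 3616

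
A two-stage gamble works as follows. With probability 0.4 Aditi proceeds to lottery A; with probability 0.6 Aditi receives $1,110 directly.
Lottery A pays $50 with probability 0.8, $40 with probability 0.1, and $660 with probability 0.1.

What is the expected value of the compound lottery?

EV(A) = 0.8 × 50 + 0.1 × 40 + 0.1 × 660 = 40 + 4 + 66 = 110
Branch B: 1110 (certain)
Overall = 0.4 × 110 + 0.6 × 1110 = 44 + 666 = 710

$710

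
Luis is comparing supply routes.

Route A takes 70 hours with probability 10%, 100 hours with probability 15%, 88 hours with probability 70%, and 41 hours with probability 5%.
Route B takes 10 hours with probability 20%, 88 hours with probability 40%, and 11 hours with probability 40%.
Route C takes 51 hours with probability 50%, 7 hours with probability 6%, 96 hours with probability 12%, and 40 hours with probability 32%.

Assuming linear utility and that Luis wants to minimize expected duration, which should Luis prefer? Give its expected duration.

Route B (41.6 hours)

Route A = 0.1 × 70 + 0.15 × 100 + 0.7 × 88 + 0.05 × 41 = 7 + 15 + 61.6 + 2.05 = 85.65
Route B = 0.2 × 10 + 0.4 × 88 + 0.4 × 11 = 2 + 35.2 + 4.4 = 41.6
Route C = 0.5 × 51 + 0.06 × 7 + 0.12 × 96 + 0.32 × 40 = 25.5 + 0.42 + 11.52 + 12.8 = 50.24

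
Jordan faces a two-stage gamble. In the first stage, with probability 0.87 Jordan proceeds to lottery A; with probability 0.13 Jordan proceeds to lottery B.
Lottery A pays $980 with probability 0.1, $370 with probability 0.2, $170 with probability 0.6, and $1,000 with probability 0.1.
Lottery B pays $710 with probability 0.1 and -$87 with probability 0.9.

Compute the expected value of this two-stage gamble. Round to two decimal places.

$324.43

EV(A) = 0.1 × 980 + 0.2 × 370 + 0.6 × 170 + 0.1 × 1000 = 98 + 74 + 102 + 100 = 374
EV(B) = 0.1 × 710 + 0.9 × (-87) = 71 − 78.3 = -7.3
Overall = 0.87 × 374 + 0.13 × (-7.3) = 325.38 − 0.949 = 324.431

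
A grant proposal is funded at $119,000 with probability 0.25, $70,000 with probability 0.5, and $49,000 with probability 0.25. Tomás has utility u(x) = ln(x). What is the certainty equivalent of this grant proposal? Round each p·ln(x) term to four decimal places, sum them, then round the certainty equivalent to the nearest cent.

E[u] = 0.25·ln(119000) + 0.5·ln(70000) + 0.25·ln(49000) = 2.9217 + 5.5781 + 2.6999 = 11.1997
CE = e^11.1997 ≈ 73108.51

$73,108.51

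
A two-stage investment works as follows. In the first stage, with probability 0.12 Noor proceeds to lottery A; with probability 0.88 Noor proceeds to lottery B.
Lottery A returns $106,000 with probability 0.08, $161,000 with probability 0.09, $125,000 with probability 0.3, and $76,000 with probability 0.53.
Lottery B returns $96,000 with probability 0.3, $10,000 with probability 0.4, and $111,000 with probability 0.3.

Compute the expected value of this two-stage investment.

EV(A) = 0.08 × 106000 + 0.09 × 161000 + 0.3 × 125000 + 0.53 × 76000 = 8480 + 14490 + 37500 + 40280 = 100750
EV(B) = 0.3 × 96000 + 0.4 × 10000 + 0.3 × 111000 = 28800 + 4000 + 33300 = 66100
Overall = 0.12 × 100750 + 0.88 × 66100 = 12090 + 58168 = 70258

$70,258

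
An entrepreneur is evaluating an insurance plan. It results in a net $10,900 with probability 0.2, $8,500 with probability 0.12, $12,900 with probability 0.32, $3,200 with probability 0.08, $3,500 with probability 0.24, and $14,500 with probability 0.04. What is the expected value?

$9,004

EV = 0.2 × 10900 + 0.12 × 8500 + 0.32 × 12900 + 0.08 × 3200 + 0.24 × 3500 + 0.04 × 14500 = 2180 + 1020 + 4128 + 256 + 840 + 580 = 9004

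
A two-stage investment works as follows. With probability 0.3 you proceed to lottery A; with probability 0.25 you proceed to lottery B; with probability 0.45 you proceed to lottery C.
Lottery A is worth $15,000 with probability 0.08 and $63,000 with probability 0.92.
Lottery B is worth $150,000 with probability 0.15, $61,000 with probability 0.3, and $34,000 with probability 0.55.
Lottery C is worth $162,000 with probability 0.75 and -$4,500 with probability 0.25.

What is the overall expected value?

$86,791.75

EV(A) = 0.08 × 15000 + 0.92 × 63000 = 1200 + 57960 = 59160
EV(B) = 0.15 × 150000 + 0.3 × 61000 + 0.55 × 34000 = 22500 + 18300 + 18700 = 59500
EV(C) = 0.75 × 162000 + 0.25 × (-4500) = 121500 − 1125 = 120375
Overall = 0.3 × 59160 + 0.25 × 59500 + 0.45 × 120375 = 17748 + 14875 + 54168.75 = 86791.75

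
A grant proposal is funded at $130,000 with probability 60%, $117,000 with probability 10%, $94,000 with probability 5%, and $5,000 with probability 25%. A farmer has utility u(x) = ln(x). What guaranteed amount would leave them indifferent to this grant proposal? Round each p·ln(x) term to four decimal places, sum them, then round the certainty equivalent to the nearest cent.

$56,055.64

E[u] = 0.6·ln(130000) + 0.1·ln(117000) + 0.05·ln(94000) + 0.25·ln(5000) = 7.0652 + 1.1670 + 0.5726 + 2.1293 = 10.9341
CE = e^10.9341 ≈ 56055.64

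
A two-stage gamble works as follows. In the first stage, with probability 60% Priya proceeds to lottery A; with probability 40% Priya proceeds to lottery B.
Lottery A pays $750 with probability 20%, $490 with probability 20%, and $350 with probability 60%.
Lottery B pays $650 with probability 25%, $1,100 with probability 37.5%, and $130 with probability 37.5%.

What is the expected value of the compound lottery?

EV(A) = 0.2 × 750 + 0.2 × 490 + 0.6 × 350 = 150 + 98 + 210 = 458
EV(B) = 0.25 × 650 + 0.375 × 1100 + 0.375 × 130 = 162.5 + 412.5 + 48.75 = 623.75
Overall = 0.6 × 458 + 0.4 × 623.75 = 274.8 + 249.5 = 524.3

$524.30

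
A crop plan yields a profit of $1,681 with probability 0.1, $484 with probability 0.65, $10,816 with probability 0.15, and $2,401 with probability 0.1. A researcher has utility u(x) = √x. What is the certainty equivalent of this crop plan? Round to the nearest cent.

$1,513.21

E[u] = 0.1·√1681 + 0.65·√484 + 0.15·√10816 + 0.1·√2401 = 0.1·41 + 0.65·22 + 0.15·104 + 0.1·49 = 38.9
CE = (38.9)² = 1513.21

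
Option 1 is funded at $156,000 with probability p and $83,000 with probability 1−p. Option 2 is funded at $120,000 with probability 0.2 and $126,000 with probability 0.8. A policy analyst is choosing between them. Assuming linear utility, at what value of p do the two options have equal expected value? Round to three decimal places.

EV(Option 2) = 0.2 × 120000 + 0.8 × 126000 = 24000 + 100800 = 124800
p·156000 + (1−p)·83000 = 124800
73000p + 83000 = 124800
p = (124800 − 83000) / 73000

p = 0.573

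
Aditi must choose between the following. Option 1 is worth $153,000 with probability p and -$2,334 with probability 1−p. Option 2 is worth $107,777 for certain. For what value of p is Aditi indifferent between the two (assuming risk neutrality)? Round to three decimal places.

p·153000 + (1−p)·(-2334) = 107777
155334p − 2334 = 107777
p = (107777 + 2334) / 155334

p = 0.709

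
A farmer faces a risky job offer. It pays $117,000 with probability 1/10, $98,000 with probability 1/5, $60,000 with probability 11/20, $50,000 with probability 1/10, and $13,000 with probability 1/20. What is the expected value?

EV = 1/10 × 117000 + 1/5 × 98000 + 11/20 × 60000 + 1/10 × 50000 + 1/20 × 13000 = 11700 + 19600 + 33000 + 5000 + 650 = 69950

$69,950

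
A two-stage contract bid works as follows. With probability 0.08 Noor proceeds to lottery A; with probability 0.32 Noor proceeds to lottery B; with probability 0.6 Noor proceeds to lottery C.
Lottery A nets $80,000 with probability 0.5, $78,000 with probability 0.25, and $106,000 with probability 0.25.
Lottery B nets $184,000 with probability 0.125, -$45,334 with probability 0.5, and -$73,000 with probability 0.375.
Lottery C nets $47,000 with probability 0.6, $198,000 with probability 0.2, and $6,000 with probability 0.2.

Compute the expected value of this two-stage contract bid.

EV(A) = 0.5 × 80000 + 0.25 × 78000 + 0.25 × 106000 = 40000 + 19500 + 26500 = 86000
EV(B) = 0.125 × 184000 + 0.5 × (-45334) + 0.375 × (-73000) = 23000 − 22667 − 27375 = -27042
EV(C) = 0.6 × 47000 + 0.2 × 198000 + 0.2 × 6000 = 28200 + 39600 + 1200 = 69000
Overall = 0.08 × 86000 + 0.32 × (-27042) + 0.6 × 69000 = 6880 − 8653.44 + 41400 = 39626.56

$39,626.56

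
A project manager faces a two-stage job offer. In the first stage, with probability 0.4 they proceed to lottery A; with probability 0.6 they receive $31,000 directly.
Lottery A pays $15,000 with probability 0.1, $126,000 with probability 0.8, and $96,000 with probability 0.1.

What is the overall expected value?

$63,360

EV(A) = 0.1 × 15000 + 0.8 × 126000 + 0.1 × 96000 = 1500 + 100800 + 9600 = 111900
Branch B: 31000 (certain)
Overall = 0.4 × 111900 + 0.6 × 31000 = 44760 + 18600 = 63360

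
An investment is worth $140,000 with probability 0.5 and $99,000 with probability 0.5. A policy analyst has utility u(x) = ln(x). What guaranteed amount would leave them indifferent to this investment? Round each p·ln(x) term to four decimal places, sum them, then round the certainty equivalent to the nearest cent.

E[u] = 0.5·ln(140000) + 0.5·ln(99000) = 5.9247 + 5.7514 = 11.6761
CE = e^11.6761 ≈ 117724.21

$117,724.21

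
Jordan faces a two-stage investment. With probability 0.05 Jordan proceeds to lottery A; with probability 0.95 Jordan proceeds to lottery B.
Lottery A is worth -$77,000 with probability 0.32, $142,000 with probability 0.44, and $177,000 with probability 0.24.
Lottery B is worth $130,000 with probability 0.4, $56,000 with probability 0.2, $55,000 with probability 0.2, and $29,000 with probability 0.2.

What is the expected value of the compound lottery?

$80,016

EV(A) = 0.32 × (-77000) + 0.44 × 142000 + 0.24 × 177000 = -24640 + 62480 + 42480 = 80320
EV(B) = 0.4 × 130000 + 0.2 × 56000 + 0.2 × 55000 + 0.2 × 29000 = 52000 + 11200 + 11000 + 5800 = 80000
Overall = 0.05 × 80320 + 0.95 × 80000 = 4016 + 76000 = 80016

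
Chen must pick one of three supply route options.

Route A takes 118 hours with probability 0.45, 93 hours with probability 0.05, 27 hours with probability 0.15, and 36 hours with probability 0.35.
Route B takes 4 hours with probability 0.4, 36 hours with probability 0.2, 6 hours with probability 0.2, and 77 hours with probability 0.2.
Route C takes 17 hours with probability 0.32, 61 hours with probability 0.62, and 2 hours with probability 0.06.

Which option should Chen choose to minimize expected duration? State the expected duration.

Route B (25.4 hours)

Route A = 0.45 × 118 + 0.05 × 93 + 0.15 × 27 + 0.35 × 36 = 53.1 + 4.65 + 4.05 + 12.6 = 74.4
Route B = 0.4 × 4 + 0.2 × 36 + 0.2 × 6 + 0.2 × 77 = 1.6 + 7.2 + 1.2 + 15.4 = 25.4
Route C = 0.32 × 17 + 0.62 × 61 + 0.06 × 2 = 5.44 + 37.82 + 0.12 = 43.38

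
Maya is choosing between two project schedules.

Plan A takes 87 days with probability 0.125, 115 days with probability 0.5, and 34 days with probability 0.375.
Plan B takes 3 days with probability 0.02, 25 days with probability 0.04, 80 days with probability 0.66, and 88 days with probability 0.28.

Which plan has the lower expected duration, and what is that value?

Plan A = 0.125 × 87 + 0.5 × 115 + 0.375 × 34 = 10.875 + 57.5 + 12.75 = 81.125
Plan B = 0.02 × 3 + 0.04 × 25 + 0.66 × 80 + 0.28 × 88 = 0.06 + 1 + 52.8 + 24.64 = 78.5

Plan B (78.5 days)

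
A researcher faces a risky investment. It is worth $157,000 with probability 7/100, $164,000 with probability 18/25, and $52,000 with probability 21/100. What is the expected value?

$139,990

EV = 7/100 × 157000 + 18/25 × 164000 + 21/100 × 52000 = 10990 + 118080 + 10920 = 139990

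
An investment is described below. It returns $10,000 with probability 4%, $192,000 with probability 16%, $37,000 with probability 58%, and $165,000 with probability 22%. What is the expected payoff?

$88,880

EV = 0.04 × 10000 + 0.16 × 192000 + 0.58 × 37000 + 0.22 × 165000 = 400 + 30720 + 21460 + 36300 = 88880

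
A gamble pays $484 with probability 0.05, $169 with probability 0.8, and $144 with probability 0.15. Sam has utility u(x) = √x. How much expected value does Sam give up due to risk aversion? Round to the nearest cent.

$4.11

E[u] = 0.05·√484 + 0.8·√169 + 0.15·√144 = 0.05·22 + 0.8·13 + 0.15·12 = 13.3
CE = (13.3)² = 176.89
Risk premium = EV − CE = 181 − 176.89 = 4.11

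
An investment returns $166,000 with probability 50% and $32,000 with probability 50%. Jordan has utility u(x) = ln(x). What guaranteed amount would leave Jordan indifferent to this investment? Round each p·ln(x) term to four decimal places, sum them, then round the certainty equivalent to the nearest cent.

$72,882.22

E[u] = 0.5·ln(166000) + 0.5·ln(32000) = 6.0099 + 5.1867 = 11.1966
CE = e^11.1966 ≈ 72882.22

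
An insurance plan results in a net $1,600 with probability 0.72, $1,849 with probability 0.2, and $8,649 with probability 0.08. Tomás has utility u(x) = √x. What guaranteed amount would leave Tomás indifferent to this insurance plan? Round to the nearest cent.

$2,010.63

E[u] = 0.72·√1600 + 0.2·√1849 + 0.08·√8649 = 0.72·40 + 0.2·43 + 0.08·93 = 44.84
CE = (44.84)² = 2010.6256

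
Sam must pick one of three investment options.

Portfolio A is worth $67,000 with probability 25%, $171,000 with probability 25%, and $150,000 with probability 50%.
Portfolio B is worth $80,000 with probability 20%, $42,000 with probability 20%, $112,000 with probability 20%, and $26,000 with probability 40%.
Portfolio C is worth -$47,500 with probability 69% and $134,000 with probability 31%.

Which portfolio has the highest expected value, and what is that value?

Portfolio A ($134,500)

Portfolio A = 0.25 × 67000 + 0.25 × 171000 + 0.5 × 150000 = 16750 + 42750 + 75000 = 134500
Portfolio B = 0.2 × 80000 + 0.2 × 42000 + 0.2 × 112000 + 0.4 × 26000 = 16000 + 8400 + 22400 + 10400 = 57200
Portfolio C = 0.69 × (-47500) + 0.31 × 134000 = -32775 + 41540 = 8765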